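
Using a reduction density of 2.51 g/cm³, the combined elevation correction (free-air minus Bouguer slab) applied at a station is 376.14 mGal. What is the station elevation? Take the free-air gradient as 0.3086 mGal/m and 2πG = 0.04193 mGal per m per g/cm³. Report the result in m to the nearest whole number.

Combined gradient = 0.3086 − 0.04193 × 2.51 = 0.2033557 mGal/m
h = 376.14 / 0.2033557 = 1849.67 m

1850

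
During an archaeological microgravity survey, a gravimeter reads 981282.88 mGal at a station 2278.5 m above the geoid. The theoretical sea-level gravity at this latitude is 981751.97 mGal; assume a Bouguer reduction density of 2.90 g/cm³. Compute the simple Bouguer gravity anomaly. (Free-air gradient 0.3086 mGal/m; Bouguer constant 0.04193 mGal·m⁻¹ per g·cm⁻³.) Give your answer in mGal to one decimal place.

-43.0

Free-air correction = 0.3086 × 2278.5 = 703.15 mGal
Free-air anomaly = 981282.88 − 981751.97 + (703.15) = 234.06 mGal
Bouguer slab correction = 0.04193 × 2.90 × 2278.5 = 277.06 mGal
Simple Bouguer anomaly = 234.06 − (277.06) = -43.00 mGal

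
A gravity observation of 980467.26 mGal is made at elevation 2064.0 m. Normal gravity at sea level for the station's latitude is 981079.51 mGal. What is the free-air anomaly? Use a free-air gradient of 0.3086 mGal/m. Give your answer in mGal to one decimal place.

24.7

Free-air correction = 0.3086 × 2064.0 = 636.95 mGal
Free-air anomaly = 980467.26 − 981079.51 + (636.95) = 24.70 mGal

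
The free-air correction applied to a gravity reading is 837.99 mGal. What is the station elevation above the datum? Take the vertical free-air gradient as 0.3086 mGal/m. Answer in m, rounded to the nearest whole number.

2715

h = 837.99 / 0.3086 = 2715.46 m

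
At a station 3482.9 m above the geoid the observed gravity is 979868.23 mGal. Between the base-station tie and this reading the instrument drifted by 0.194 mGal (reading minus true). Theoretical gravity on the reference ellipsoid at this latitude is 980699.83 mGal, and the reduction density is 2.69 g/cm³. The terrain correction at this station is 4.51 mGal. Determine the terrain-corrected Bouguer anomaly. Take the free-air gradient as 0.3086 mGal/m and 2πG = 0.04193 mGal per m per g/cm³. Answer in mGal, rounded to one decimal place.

-145.3

Drift-corrected reading = 979868.23 − (0.194) = 979868.036 mGal
Free-air correction = 0.3086 × 3482.9 = 1074.82 mGal
Free-air anomaly = 979868.036 − 980699.83 + (1074.82) = 243.026 mGal
Bouguer slab correction = 0.04193 × 2.69 × 3482.9 = 392.84 mGal
Simple Bouguer anomaly = 243.026 − (392.84) = -149.814 mGal
Complete Bouguer anomaly = -149.814 + 4.51 = -145.304 mGal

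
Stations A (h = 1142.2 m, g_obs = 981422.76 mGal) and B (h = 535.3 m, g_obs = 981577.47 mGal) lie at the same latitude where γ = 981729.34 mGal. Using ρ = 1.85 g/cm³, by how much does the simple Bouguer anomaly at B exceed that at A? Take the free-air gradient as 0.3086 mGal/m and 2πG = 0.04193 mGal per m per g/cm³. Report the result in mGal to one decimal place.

Δg_SB(A) = 981422.76 − 981729.34 + 0.3086×1142.2 − 0.04193×1.85×1142.2 = -42.70 mGal
Δg_SB(B) = 981577.47 − 981729.34 + 0.3086×535.3 − 0.04193×1.85×535.3 = -28.20 mGal
Difference = -28.20 − (-42.70) = 14.50 mGal

14.5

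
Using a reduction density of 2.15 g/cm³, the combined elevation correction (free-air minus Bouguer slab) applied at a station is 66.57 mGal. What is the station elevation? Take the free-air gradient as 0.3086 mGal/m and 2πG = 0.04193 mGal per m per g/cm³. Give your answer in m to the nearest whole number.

305

Combined gradient = 0.3086 − 0.04193 × 2.15 = 0.2184505 mGal/m
h = 66.57 / 0.2184505 = 304.74 m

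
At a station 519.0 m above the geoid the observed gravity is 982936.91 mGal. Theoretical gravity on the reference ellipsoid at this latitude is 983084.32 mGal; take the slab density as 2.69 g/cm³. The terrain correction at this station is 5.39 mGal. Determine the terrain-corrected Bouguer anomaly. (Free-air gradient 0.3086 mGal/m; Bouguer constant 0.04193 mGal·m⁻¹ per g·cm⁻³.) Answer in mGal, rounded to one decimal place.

-40.4

Free-air correction = 0.3086 × 519.0 = 160.16 mGal
Free-air anomaly = 982936.91 − 983084.32 + (160.16) = 12.75 mGal
Bouguer slab correction = 0.04193 × 2.69 × 519.0 = 58.54 mGal
Simple Bouguer anomaly = 12.75 − (58.54) = -45.79 mGal
Complete Bouguer anomaly = -45.79 + 5.39 = -40.40 mGal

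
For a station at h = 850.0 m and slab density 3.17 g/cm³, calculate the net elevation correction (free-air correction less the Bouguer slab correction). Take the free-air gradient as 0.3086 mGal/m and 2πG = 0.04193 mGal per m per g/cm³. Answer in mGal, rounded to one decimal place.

Combined gradient = 0.3086 − 0.04193 × 3.17 = 0.1756819 mGal/m
Combined elevation correction = 0.1756819 × 850.0 = 149.3 mGal

149.3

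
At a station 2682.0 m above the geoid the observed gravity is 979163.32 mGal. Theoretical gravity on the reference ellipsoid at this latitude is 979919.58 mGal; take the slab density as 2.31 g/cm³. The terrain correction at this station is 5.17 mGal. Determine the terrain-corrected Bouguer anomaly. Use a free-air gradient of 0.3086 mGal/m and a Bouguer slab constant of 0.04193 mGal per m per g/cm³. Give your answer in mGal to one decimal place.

Free-air correction = 0.3086 × 2682.0 = 827.67 mGal
Free-air anomaly = 979163.32 − 979919.58 + (827.67) = 71.41 mGal
Bouguer slab correction = 0.04193 × 2.31 × 2682.0 = 259.77 mGal
Simple Bouguer anomaly = 71.41 − (259.77) = -188.36 mGal
Complete Bouguer anomaly = -188.36 + 5.17 = -183.19 mGal

-183.2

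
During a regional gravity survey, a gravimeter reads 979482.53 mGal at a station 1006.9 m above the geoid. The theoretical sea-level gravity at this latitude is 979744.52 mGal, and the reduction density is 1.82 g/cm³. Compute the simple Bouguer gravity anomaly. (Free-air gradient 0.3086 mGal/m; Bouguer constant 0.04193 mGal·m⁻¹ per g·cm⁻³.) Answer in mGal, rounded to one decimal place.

Free-air correction = 0.3086 × 1006.9 = 310.73 mGal
Free-air anomaly = 979482.53 − 979744.52 + (310.73) = 48.74 mGal
Bouguer slab correction = 0.04193 × 1.82 × 1006.9 = 76.84 mGal
Simple Bouguer anomaly = 48.74 − (76.84) = -28.10 mGal

-28.1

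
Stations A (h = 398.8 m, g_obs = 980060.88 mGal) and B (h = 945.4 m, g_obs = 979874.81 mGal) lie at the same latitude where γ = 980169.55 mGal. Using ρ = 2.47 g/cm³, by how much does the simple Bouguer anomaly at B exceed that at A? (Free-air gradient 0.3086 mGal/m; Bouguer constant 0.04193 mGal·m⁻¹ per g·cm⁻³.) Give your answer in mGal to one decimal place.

-74.0

Δg_SB(A) = 980060.88 − 980169.55 + 0.3086×398.8 − 0.04193×2.47×398.8 = -26.90 mGal
Δg_SB(B) = 979874.81 − 980169.55 + 0.3086×945.4 − 0.04193×2.47×945.4 = -100.90 mGal
Difference = -100.90 − (-26.90) = -74.00 mGal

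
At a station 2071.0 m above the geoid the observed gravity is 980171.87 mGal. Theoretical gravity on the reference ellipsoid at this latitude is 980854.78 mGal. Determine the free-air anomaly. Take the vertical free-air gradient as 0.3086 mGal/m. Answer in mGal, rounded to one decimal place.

Free-air correction = 0.3086 × 2071.0 = 639.11 mGal
Free-air anomaly = 980171.87 − 980854.78 + (639.11) = -43.80 mGal

-43.8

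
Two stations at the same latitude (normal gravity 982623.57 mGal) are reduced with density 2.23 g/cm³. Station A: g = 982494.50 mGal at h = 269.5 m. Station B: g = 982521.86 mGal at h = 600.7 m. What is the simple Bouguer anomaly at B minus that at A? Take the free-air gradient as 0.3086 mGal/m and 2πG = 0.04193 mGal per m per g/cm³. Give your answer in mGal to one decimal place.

Δg_SB(A) = 982494.50 − 982623.57 + 0.3086×269.5 − 0.04193×2.23×269.5 = -71.10 mGal
Δg_SB(B) = 982521.86 − 982623.57 + 0.3086×600.7 − 0.04193×2.23×600.7 = 27.50 mGal
Difference = 27.50 − (-71.10) = 98.60 mGal

98.6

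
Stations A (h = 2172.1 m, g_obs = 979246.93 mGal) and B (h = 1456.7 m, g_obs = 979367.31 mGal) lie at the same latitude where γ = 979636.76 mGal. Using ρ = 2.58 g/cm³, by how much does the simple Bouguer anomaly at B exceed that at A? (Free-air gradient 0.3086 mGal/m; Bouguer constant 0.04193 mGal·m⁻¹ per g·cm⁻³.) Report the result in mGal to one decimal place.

-23.0

Δg_SB(A) = 979246.93 − 979636.76 + 0.3086×2172.1 − 0.04193×2.58×2172.1 = 45.50 mGal
Δg_SB(B) = 979367.31 − 979636.76 + 0.3086×1456.7 − 0.04193×2.58×1456.7 = 22.50 mGal
Difference = 22.50 − (45.50) = -23.00 mGal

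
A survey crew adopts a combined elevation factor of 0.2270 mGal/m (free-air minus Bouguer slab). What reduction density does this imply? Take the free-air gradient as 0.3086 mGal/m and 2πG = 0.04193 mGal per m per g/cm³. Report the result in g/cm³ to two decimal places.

1.95

0.2270 = 0.3086 − 0.04193 × ρ
ρ = (0.3086 − 0.2270) / 0.04193 = 1.95 g/cm³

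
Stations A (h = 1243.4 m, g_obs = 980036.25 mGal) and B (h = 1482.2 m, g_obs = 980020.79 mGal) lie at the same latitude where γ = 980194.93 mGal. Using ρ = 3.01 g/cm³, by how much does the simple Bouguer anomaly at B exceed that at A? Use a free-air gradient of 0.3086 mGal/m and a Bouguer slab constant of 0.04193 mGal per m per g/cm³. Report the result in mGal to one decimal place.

Δg_SB(A) = 980036.25 − 980194.93 + 0.3086×1243.4 − 0.04193×3.01×1243.4 = 68.10 mGal
Δg_SB(B) = 980020.79 − 980194.93 + 0.3086×1482.2 − 0.04193×3.01×1482.2 = 96.20 mGal
Difference = 96.20 − (68.10) = 28.10 mGal

28.1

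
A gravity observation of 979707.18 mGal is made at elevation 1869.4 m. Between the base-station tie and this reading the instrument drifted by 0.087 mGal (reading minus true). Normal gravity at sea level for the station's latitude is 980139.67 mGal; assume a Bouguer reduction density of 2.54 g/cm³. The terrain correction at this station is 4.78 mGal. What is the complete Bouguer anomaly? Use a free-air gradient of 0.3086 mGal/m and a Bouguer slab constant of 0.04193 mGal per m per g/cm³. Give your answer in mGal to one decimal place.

-50.0

Drift-corrected reading = 979707.18 − (0.087) = 979707.093 mGal
Free-air correction = 0.3086 × 1869.4 = 576.90 mGal
Free-air anomaly = 979707.093 − 980139.67 + (576.90) = 144.323 mGal
Bouguer slab correction = 0.04193 × 2.54 × 1869.4 = 199.10 mGal
Simple Bouguer anomaly = 144.323 − (199.10) = -54.777 mGal
Complete Bouguer anomaly = -54.777 + 4.78 = -49.997 mGal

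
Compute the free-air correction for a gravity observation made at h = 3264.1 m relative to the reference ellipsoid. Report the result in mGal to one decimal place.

1007.3

Free-air correction = 0.3086 × 3264.1 = 1007.3 mGal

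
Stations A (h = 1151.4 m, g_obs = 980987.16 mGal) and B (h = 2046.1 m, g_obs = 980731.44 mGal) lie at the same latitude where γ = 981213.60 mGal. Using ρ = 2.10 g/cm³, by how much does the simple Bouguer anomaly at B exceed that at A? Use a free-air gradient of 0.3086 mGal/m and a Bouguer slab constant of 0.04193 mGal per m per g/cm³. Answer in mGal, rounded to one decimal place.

Δg_SB(A) = 980987.16 − 981213.60 + 0.3086×1151.4 − 0.04193×2.10×1151.4 = 27.50 mGal
Δg_SB(B) = 980731.44 − 981213.60 + 0.3086×2046.1 − 0.04193×2.10×2046.1 = -30.90 mGal
Difference = -30.90 − (27.50) = -58.40 mGal

-58.4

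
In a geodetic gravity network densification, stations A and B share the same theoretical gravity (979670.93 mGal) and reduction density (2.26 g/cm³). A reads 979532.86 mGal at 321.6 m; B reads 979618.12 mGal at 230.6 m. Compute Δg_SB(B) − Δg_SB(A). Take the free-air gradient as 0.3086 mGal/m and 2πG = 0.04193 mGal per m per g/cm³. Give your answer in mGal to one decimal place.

Δg_SB(A) = 979532.86 − 979670.93 + 0.3086×321.6 − 0.04193×2.26×321.6 = -69.30 mGal
Δg_SB(B) = 979618.12 − 979670.93 + 0.3086×230.6 − 0.04193×2.26×230.6 = -3.50 mGal
Difference = -3.50 − (-69.30) = 65.80 mGal

65.8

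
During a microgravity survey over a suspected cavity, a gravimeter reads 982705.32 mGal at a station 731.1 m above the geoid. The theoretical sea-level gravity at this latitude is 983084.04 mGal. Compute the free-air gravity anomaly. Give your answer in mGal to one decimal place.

Free-air correction = 0.3086 × 731.1 = 225.62 mGal
Free-air anomaly = 982705.32 − 983084.04 + (225.62) = -153.10 mGal

-153.1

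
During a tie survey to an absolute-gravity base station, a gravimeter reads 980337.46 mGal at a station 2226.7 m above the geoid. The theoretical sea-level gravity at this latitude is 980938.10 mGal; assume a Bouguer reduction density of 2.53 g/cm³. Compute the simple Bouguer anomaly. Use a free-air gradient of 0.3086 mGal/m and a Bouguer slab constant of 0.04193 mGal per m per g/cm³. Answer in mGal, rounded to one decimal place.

-149.7

Free-air correction = 0.3086 × 2226.7 = 687.16 mGal
Free-air anomaly = 980337.46 − 980938.10 + (687.16) = 86.52 mGal
Bouguer slab correction = 0.04193 × 2.53 × 2226.7 = 236.21 mGal
Simple Bouguer anomaly = 86.52 − (236.21) = -149.69 mGal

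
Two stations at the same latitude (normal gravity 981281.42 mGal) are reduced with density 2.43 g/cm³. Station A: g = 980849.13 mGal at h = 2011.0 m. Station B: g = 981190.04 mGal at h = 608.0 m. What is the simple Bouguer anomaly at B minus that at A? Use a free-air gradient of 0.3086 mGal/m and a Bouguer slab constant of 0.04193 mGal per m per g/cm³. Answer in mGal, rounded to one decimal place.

Δg_SB(A) = 980849.13 − 981281.42 + 0.3086×2011.0 − 0.04193×2.43×2011.0 = -16.60 mGal
Δg_SB(B) = 981190.04 − 981281.42 + 0.3086×608.0 − 0.04193×2.43×608.0 = 34.30 mGal
Difference = 34.30 − (-16.60) = 50.90 mGal

50.9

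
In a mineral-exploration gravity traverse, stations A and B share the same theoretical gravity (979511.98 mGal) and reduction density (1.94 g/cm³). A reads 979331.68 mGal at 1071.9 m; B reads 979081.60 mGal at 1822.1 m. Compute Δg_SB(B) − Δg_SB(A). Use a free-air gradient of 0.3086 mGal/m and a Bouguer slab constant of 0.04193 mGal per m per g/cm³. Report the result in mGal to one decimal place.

Δg_SB(A) = 979331.68 − 979511.98 + 0.3086×1071.9 − 0.04193×1.94×1071.9 = 63.30 mGal
Δg_SB(B) = 979081.60 − 979511.98 + 0.3086×1822.1 − 0.04193×1.94×1822.1 = -16.30 mGal
Difference = -16.30 − (63.30) = -79.60 mGal

-79.6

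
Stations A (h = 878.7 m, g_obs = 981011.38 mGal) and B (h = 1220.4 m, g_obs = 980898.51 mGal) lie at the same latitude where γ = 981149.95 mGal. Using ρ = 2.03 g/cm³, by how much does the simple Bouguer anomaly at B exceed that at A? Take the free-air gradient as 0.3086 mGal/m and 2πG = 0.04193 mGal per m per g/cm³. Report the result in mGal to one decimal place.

-36.5

Δg_SB(A) = 981011.38 − 981149.95 + 0.3086×878.7 − 0.04193×2.03×878.7 = 57.80 mGal
Δg_SB(B) = 980898.51 − 981149.95 + 0.3086×1220.4 − 0.04193×2.03×1220.4 = 21.30 mGal
Difference = 21.30 − (57.80) = -36.50 mGal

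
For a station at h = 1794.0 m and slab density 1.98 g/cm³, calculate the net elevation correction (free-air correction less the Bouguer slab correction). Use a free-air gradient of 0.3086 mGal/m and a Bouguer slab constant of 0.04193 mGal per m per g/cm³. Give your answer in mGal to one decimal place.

404.7

Combined gradient = 0.3086 − 0.04193 × 1.98 = 0.2255786 mGal/m
Combined elevation correction = 0.2255786 × 1794.0 = 404.7 mGal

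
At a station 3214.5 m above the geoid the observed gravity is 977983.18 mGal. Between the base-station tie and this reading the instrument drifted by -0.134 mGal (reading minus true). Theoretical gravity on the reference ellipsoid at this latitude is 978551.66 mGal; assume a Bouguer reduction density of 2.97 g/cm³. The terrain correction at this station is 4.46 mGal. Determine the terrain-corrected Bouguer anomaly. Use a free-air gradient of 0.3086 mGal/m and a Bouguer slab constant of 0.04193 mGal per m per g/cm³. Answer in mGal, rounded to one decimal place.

Drift-corrected reading = 977983.18 − (-0.134) = 977983.314 mGal
Free-air correction = 0.3086 × 3214.5 = 991.99 mGal
Free-air anomaly = 977983.314 − 978551.66 + (991.99) = 423.644 mGal
Bouguer slab correction = 0.04193 × 2.97 × 3214.5 = 400.31 mGal
Simple Bouguer anomaly = 423.644 − (400.31) = 23.334 mGal
Complete Bouguer anomaly = 23.334 + 4.46 = 27.794 mGal

27.8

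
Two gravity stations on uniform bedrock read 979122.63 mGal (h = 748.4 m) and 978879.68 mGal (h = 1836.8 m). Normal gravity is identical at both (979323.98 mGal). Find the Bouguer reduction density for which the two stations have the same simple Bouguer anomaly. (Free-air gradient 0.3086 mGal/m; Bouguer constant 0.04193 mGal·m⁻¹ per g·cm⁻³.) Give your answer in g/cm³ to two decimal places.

2.04

Δg_obs = 978879.68 − 979122.63 = -242.95 mGal over Δh = 1836.8 − 748.4 = 1088.4 m
Equal Bouguer anomalies ⇒ Δg_obs + (0.3086 − 0.04193ρ)·Δh = 0
0.3086 − 0.04193ρ = −Δg_obs/Δh = 0.22322
ρ = (0.3086 − 0.22322) / 0.04193 = 2.04 g/cm³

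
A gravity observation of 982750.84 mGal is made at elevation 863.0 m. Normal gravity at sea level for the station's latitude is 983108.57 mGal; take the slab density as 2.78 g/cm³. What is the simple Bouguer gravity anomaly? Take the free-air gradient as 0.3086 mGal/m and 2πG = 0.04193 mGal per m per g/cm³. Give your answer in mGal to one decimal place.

Free-air correction = 0.3086 × 863.0 = 266.32 mGal
Free-air anomaly = 982750.84 − 983108.57 + (266.32) = -91.41 mGal
Bouguer slab correction = 0.04193 × 2.78 × 863.0 = 100.60 mGal
Simple Bouguer anomaly = -91.41 − (100.60) = -192.01 mGal

-192.0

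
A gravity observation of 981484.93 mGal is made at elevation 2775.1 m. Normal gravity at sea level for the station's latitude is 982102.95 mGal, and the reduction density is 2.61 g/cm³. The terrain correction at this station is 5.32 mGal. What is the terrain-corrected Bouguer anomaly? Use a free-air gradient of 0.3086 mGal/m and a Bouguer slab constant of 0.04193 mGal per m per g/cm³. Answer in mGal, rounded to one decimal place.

-60.0

Free-air correction = 0.3086 × 2775.1 = 856.40 mGal
Free-air anomaly = 981484.93 − 982102.95 + (856.40) = 238.38 mGal
Bouguer slab correction = 0.04193 × 2.61 × 2775.1 = 303.70 mGal
Simple Bouguer anomaly = 238.38 − (303.70) = -65.32 mGal
Complete Bouguer anomaly = -65.32 + 5.32 = -60.00 mGal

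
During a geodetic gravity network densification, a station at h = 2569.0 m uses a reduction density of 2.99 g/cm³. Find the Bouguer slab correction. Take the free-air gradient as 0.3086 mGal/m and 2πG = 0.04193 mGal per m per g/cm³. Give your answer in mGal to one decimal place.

322.1

Bouguer slab correction = 0.04193 × 2.99 × 2569.0 = 322.1 mGal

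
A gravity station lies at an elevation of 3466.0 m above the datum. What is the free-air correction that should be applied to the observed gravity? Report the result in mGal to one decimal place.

1069.6

Free-air correction = 0.3086 × 3466.0 = 1069.6 mGal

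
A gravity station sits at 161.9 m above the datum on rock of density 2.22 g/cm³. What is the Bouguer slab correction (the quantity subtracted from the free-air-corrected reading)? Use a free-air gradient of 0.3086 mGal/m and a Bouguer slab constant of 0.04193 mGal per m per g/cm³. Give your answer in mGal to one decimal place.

Bouguer slab correction = 0.04193 × 2.22 × 161.9 = 15.1 mGal

15.1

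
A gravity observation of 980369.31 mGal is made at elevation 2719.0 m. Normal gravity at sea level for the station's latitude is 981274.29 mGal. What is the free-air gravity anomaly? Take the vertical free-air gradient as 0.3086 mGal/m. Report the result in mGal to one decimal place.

Free-air correction = 0.3086 × 2719.0 = 839.08 mGal
Free-air anomaly = 980369.31 − 981274.29 + (839.08) = -65.90 mGal

-65.9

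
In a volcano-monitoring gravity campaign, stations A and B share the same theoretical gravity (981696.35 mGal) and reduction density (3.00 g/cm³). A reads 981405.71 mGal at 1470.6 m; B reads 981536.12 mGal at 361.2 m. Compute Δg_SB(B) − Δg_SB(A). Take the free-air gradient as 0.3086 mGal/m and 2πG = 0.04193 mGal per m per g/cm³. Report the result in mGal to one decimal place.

-72.4

Δg_SB(A) = 981405.71 − 981696.35 + 0.3086×1470.6 − 0.04193×3.00×1470.6 = -21.80 mGal
Δg_SB(B) = 981536.12 − 981696.35 + 0.3086×361.2 − 0.04193×3.00×361.2 = -94.20 mGal
Difference = -94.20 − (-21.80) = -72.40 mGal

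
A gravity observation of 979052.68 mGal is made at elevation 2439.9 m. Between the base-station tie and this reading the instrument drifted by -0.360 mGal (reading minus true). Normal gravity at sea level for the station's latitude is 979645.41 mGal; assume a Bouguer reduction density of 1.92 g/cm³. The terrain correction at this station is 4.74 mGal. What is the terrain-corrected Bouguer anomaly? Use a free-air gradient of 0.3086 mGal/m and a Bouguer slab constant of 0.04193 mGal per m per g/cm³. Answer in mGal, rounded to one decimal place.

-31.1

Drift-corrected reading = 979052.68 − (-0.360) = 979053.040 mGal
Free-air correction = 0.3086 × 2439.9 = 752.95 mGal
Free-air anomaly = 979053.040 − 979645.41 + (752.95) = 160.580 mGal
Bouguer slab correction = 0.04193 × 1.92 × 2439.9 = 196.43 mGal
Simple Bouguer anomaly = 160.580 − (196.43) = -35.850 mGal
Complete Bouguer anomaly = -35.850 + 4.74 = -31.110 mGal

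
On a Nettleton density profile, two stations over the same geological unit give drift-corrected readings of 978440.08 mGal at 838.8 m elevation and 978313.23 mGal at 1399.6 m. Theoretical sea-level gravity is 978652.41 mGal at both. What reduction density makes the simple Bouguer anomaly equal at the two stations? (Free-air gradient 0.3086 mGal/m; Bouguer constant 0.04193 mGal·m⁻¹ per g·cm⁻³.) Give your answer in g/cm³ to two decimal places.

1.97

Δg_obs = 978313.23 − 978440.08 = -126.85 mGal over Δh = 1399.6 − 838.8 = 560.8 m
Equal Bouguer anomalies ⇒ Δg_obs + (0.3086 − 0.04193ρ)·Δh = 0
0.3086 − 0.04193ρ = −Δg_obs/Δh = 0.22619
ρ = (0.3086 − 0.22619) / 0.04193 = 1.97 g/cm³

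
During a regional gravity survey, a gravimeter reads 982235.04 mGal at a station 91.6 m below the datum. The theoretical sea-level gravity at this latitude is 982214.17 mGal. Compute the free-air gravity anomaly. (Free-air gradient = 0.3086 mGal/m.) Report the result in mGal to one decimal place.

-7.4

Free-air correction = 0.3086 × -91.6 = -28.27 mGal
Free-air anomaly = 982235.04 − 982214.17 + (-28.27) = -7.40 mGal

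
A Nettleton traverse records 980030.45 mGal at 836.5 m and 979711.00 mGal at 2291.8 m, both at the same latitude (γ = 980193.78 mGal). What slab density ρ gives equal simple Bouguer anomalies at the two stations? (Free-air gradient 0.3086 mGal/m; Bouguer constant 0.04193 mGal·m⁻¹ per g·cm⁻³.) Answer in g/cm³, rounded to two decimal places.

Δg_obs = 979711.00 − 980030.45 = -319.45 mGal over Δh = 2291.8 − 836.5 = 1455.3 m
Equal Bouguer anomalies ⇒ Δg_obs + (0.3086 − 0.04193ρ)·Δh = 0
0.3086 − 0.04193ρ = −Δg_obs/Δh = 0.21951
ρ = (0.3086 − 0.21951) / 0.04193 = 2.12 g/cm³

2.12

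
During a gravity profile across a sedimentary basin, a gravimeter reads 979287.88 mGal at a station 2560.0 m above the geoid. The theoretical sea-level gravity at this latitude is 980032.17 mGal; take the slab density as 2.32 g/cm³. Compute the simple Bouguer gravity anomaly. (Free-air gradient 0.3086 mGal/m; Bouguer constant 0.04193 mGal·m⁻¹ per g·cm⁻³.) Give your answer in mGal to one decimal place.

Free-air correction = 0.3086 × 2560.0 = 790.02 mGal
Free-air anomaly = 979287.88 − 980032.17 + (790.02) = 45.73 mGal
Bouguer slab correction = 0.04193 × 2.32 × 2560.0 = 249.03 mGal
Simple Bouguer anomaly = 45.73 − (249.03) = -203.30 mGal

-203.3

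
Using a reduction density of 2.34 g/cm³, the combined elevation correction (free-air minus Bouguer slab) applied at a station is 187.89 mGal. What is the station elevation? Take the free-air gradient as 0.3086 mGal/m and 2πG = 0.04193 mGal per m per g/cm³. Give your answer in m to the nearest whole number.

893

Combined gradient = 0.3086 − 0.04193 × 2.34 = 0.2104838 mGal/m
h = 187.89 / 0.2104838 = 892.66 m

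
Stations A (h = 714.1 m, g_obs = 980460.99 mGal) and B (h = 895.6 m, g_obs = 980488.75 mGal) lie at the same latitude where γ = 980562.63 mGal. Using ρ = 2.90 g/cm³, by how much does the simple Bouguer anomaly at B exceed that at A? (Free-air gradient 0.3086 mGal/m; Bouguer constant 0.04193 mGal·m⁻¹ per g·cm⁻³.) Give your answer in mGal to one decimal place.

61.7

Δg_SB(A) = 980460.99 − 980562.63 + 0.3086×714.1 − 0.04193×2.90×714.1 = 31.90 mGal
Δg_SB(B) = 980488.75 − 980562.63 + 0.3086×895.6 − 0.04193×2.90×895.6 = 93.60 mGal
Difference = 93.60 − (31.90) = 61.70 mGal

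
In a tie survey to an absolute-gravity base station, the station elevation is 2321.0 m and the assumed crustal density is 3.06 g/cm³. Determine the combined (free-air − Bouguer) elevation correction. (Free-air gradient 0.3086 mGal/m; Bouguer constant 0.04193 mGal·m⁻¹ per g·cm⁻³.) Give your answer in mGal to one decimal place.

418.5

Combined gradient = 0.3086 − 0.04193 × 3.06 = 0.1802942 mGal/m
Combined elevation correction = 0.1802942 × 2321.0 = 418.5 mGal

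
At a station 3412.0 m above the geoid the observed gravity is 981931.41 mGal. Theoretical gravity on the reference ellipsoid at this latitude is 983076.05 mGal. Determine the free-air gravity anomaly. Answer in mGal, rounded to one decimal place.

Free-air correction = 0.3086 × 3412.0 = 1052.94 mGal
Free-air anomaly = 981931.41 − 983076.05 + (1052.94) = -91.70 mGal

-91.7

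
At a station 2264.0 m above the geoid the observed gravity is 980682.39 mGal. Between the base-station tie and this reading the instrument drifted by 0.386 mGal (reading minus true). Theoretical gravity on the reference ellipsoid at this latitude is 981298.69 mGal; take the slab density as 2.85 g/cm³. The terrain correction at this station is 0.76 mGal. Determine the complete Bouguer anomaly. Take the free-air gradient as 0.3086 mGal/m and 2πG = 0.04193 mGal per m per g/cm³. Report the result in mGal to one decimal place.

Drift-corrected reading = 980682.39 − (0.386) = 980682.004 mGal
Free-air correction = 0.3086 × 2264.0 = 698.67 mGal
Free-air anomaly = 980682.004 − 981298.69 + (698.67) = 81.984 mGal
Bouguer slab correction = 0.04193 × 2.85 × 2264.0 = 270.55 mGal
Simple Bouguer anomaly = 81.984 − (270.55) = -188.566 mGal
Complete Bouguer anomaly = -188.566 + 0.76 = -187.806 mGal

-187.8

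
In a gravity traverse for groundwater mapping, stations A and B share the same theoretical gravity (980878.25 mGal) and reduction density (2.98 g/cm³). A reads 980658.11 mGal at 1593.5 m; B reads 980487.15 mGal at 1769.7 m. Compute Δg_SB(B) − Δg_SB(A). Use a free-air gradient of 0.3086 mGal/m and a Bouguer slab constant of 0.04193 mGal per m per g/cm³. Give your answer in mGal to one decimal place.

-138.6

Δg_SB(A) = 980658.11 − 980878.25 + 0.3086×1593.5 − 0.04193×2.98×1593.5 = 72.50 mGal
Δg_SB(B) = 980487.15 − 980878.25 + 0.3086×1769.7 − 0.04193×2.98×1769.7 = -66.10 mGal
Difference = -66.10 − (72.50) = -138.60 mGal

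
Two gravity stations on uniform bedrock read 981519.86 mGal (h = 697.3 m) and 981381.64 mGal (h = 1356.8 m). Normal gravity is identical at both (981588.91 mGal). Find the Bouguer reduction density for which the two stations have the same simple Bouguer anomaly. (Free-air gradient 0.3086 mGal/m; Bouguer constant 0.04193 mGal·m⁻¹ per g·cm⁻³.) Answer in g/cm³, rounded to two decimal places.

2.36

Δg_obs = 981381.64 − 981519.86 = -138.22 mGal over Δh = 1356.8 − 697.3 = 659.5 m
Equal Bouguer anomalies ⇒ Δg_obs + (0.3086 − 0.04193ρ)·Δh = 0
0.3086 − 0.04193ρ = −Δg_obs/Δh = 0.20958
ρ = (0.3086 − 0.20958) / 0.04193 = 2.36 g/cm³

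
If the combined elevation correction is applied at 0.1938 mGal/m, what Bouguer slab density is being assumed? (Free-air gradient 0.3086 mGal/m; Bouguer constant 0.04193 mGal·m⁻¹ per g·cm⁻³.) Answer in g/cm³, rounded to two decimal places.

0.1938 = 0.3086 − 0.04193 × ρ
ρ = (0.3086 − 0.1938) / 0.04193 = 2.74 g/cm³

2.74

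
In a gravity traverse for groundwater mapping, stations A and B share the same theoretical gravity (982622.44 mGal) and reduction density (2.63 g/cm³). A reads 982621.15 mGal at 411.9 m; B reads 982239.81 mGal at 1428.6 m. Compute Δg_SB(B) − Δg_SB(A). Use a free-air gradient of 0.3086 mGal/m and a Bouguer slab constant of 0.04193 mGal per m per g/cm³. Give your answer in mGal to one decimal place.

Δg_SB(A) = 982621.15 − 982622.44 + 0.3086×411.9 − 0.04193×2.63×411.9 = 80.40 mGal
Δg_SB(B) = 982239.81 − 982622.44 + 0.3086×1428.6 − 0.04193×2.63×1428.6 = -99.30 mGal
Difference = -99.30 − (80.40) = -179.70 mGal

-179.7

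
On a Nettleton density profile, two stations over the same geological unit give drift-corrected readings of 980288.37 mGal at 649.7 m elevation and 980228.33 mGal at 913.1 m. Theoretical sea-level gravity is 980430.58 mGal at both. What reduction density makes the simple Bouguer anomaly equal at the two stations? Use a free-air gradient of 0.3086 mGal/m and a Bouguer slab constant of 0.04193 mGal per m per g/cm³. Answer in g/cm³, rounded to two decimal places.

Δg_obs = 980228.33 − 980288.37 = -60.04 mGal over Δh = 913.1 − 649.7 = 263.4 m
Equal Bouguer anomalies ⇒ Δg_obs + (0.3086 − 0.04193ρ)·Δh = 0
0.3086 − 0.04193ρ = −Δg_obs/Δh = 0.22794
ρ = (0.3086 − 0.22794) / 0.04193 = 1.92 g/cm³

1.92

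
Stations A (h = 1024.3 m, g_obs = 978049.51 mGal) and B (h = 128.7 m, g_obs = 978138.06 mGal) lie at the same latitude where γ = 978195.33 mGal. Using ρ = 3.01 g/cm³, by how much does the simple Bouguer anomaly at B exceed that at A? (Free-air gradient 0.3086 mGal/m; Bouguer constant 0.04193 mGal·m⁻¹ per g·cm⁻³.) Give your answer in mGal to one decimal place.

-74.8

Δg_SB(A) = 978049.51 − 978195.33 + 0.3086×1024.3 − 0.04193×3.01×1024.3 = 41.00 mGal
Δg_SB(B) = 978138.06 − 978195.33 + 0.3086×128.7 − 0.04193×3.01×128.7 = -33.80 mGal
Difference = -33.80 − (41.00) = -74.80 mGal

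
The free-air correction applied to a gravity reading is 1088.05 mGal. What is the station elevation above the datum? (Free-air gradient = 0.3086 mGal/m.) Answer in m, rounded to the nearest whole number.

h = 1088.05 / 0.3086 = 3525.76 m

3526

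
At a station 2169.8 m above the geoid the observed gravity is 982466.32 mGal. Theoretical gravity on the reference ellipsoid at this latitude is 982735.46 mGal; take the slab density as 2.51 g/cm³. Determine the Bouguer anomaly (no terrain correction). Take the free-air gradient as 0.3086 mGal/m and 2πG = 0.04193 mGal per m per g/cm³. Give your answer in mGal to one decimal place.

172.1

Free-air correction = 0.3086 × 2169.8 = 669.60 mGal
Free-air anomaly = 982466.32 − 982735.46 + (669.60) = 400.46 mGal
Bouguer slab correction = 0.04193 × 2.51 × 2169.8 = 228.36 mGal
Simple Bouguer anomaly = 400.46 − (228.36) = 172.10 mGal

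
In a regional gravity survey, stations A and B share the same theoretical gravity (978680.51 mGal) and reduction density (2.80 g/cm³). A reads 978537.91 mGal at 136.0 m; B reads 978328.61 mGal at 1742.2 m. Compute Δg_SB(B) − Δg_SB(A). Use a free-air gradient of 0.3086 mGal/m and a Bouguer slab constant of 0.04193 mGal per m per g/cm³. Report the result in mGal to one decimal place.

97.8

Δg_SB(A) = 978537.91 − 978680.51 + 0.3086×136.0 − 0.04193×2.80×136.0 = -116.60 mGal
Δg_SB(B) = 978328.61 − 978680.51 + 0.3086×1742.2 − 0.04193×2.80×1742.2 = -18.80 mGal
Difference = -18.80 − (-116.60) = 97.80 mGal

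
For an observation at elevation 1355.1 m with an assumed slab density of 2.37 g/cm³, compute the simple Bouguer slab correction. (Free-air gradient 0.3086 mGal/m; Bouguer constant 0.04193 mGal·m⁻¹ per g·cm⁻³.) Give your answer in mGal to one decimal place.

134.7

Bouguer slab correction = 0.04193 × 2.37 × 1355.1 = 134.7 mGal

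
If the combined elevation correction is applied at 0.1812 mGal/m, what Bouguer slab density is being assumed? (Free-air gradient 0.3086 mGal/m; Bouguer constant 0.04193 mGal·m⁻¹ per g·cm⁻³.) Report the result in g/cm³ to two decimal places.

0.1812 = 0.3086 − 0.04193 × ρ
ρ = (0.3086 − 0.1812) / 0.04193 = 3.04 g/cm³

3.04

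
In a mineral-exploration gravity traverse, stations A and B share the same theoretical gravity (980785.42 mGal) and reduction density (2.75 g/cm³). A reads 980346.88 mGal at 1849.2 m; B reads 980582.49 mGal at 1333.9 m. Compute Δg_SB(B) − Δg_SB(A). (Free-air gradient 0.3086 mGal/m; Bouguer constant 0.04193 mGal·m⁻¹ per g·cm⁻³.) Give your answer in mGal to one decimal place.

Δg_SB(A) = 980346.88 − 980785.42 + 0.3086×1849.2 − 0.04193×2.75×1849.2 = -81.10 mGal
Δg_SB(B) = 980582.49 − 980785.42 + 0.3086×1333.9 − 0.04193×2.75×1333.9 = 54.90 mGal
Difference = 54.90 − (-81.10) = 136.00 mGal

136.0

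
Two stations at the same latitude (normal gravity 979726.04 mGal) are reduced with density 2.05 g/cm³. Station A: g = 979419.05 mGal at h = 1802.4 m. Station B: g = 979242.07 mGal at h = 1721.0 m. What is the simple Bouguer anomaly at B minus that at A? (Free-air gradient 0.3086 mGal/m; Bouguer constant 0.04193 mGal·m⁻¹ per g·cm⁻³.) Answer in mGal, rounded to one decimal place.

Δg_SB(A) = 979419.05 − 979726.04 + 0.3086×1802.4 − 0.04193×2.05×1802.4 = 94.30 mGal
Δg_SB(B) = 979242.07 − 979726.04 + 0.3086×1721.0 − 0.04193×2.05×1721.0 = -100.80 mGal
Difference = -100.80 − (94.30) = -195.10 mGal

-195.1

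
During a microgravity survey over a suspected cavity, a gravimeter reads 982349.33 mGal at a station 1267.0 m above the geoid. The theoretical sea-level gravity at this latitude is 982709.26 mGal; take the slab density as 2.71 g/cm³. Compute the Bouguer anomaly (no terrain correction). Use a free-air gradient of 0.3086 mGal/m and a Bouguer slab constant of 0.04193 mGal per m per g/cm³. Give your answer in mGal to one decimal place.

-112.9

Free-air correction = 0.3086 × 1267.0 = 391.00 mGal
Free-air anomaly = 982349.33 − 982709.26 + (391.00) = 31.07 mGal
Bouguer slab correction = 0.04193 × 2.71 × 1267.0 = 143.97 mGal
Simple Bouguer anomaly = 31.07 − (143.97) = -112.90 mGal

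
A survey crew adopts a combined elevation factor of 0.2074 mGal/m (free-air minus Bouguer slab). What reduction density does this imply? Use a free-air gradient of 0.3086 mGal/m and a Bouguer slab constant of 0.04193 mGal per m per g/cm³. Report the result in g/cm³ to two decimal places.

2.41

0.2074 = 0.3086 − 0.04193 × ρ
ρ = (0.3086 − 0.2074) / 0.04193 = 2.41 g/cm³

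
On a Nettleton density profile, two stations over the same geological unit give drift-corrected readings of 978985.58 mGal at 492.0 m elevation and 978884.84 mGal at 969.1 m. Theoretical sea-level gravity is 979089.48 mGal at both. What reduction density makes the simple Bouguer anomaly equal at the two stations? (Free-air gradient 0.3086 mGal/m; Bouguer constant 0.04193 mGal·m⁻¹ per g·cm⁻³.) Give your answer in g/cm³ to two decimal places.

2.32

Δg_obs = 978884.84 − 978985.58 = -100.74 mGal over Δh = 969.1 − 492.0 = 477.1 m
Equal Bouguer anomalies ⇒ Δg_obs + (0.3086 − 0.04193ρ)·Δh = 0
0.3086 − 0.04193ρ = −Δg_obs/Δh = 0.21115
ρ = (0.3086 − 0.21115) / 0.04193 = 2.32 g/cm³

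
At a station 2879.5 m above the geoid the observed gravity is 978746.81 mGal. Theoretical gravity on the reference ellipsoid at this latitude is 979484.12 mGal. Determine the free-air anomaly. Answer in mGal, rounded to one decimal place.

151.3

Free-air correction = 0.3086 × 2879.5 = 888.61 mGal
Free-air anomaly = 978746.81 − 979484.12 + (888.61) = 151.30 mGal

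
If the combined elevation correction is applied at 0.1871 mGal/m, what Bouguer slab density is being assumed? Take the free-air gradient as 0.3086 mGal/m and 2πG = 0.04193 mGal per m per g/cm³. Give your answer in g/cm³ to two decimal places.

2.90

0.1871 = 0.3086 − 0.04193 × ρ
ρ = (0.3086 − 0.1871) / 0.04193 = 2.90 g/cm³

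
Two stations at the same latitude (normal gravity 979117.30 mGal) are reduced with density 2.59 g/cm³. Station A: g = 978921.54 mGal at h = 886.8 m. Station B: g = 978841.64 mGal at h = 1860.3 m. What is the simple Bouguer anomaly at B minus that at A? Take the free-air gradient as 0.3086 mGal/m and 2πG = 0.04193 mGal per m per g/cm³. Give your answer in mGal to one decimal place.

Δg_SB(A) = 978921.54 − 979117.30 + 0.3086×886.8 − 0.04193×2.59×886.8 = -18.40 mGal
Δg_SB(B) = 978841.64 − 979117.30 + 0.3086×1860.3 − 0.04193×2.59×1860.3 = 96.40 mGal
Difference = 96.40 − (-18.40) = 114.80 mGal

114.8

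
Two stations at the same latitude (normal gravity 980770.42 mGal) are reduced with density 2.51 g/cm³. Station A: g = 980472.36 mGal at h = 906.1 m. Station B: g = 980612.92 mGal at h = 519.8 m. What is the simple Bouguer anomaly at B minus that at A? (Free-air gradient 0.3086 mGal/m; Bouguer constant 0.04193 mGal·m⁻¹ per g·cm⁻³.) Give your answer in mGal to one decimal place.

62.0

Δg_SB(A) = 980472.36 − 980770.42 + 0.3086×906.1 − 0.04193×2.51×906.1 = -113.80 mGal
Δg_SB(B) = 980612.92 − 980770.42 + 0.3086×519.8 − 0.04193×2.51×519.8 = -51.80 mGal
Difference = -51.80 − (-113.80) = 62.00 mGal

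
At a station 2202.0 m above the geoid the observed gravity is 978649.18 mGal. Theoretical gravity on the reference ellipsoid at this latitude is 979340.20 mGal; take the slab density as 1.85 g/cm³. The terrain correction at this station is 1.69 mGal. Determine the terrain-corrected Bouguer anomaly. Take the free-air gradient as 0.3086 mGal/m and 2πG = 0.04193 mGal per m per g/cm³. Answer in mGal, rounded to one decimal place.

-180.6

Free-air correction = 0.3086 × 2202.0 = 679.54 mGal
Free-air anomaly = 978649.18 − 979340.20 + (679.54) = -11.48 mGal
Bouguer slab correction = 0.04193 × 1.85 × 2202.0 = 170.81 mGal
Simple Bouguer anomaly = -11.48 − (170.81) = -182.29 mGal
Complete Bouguer anomaly = -182.29 + 1.69 = -180.60 mGal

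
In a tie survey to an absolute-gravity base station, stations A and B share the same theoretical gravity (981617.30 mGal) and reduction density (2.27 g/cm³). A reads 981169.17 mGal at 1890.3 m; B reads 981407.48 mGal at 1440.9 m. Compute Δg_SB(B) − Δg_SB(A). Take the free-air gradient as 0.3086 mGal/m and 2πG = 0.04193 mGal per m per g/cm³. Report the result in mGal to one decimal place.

Δg_SB(A) = 981169.17 − 981617.30 + 0.3086×1890.3 − 0.04193×2.27×1890.3 = -44.70 mGal
Δg_SB(B) = 981407.48 − 981617.30 + 0.3086×1440.9 − 0.04193×2.27×1440.9 = 97.70 mGal
Difference = 97.70 − (-44.70) = 142.40 mGal

142.4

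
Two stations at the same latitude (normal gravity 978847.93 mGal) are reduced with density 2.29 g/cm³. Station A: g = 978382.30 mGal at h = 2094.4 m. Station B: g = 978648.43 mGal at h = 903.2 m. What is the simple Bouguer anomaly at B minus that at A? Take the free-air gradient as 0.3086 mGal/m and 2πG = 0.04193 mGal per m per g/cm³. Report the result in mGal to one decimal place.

Δg_SB(A) = 978382.30 − 978847.93 + 0.3086×2094.4 − 0.04193×2.29×2094.4 = -20.40 mGal
Δg_SB(B) = 978648.43 − 978847.93 + 0.3086×903.2 − 0.04193×2.29×903.2 = -7.50 mGal
Difference = -7.50 − (-20.40) = 12.90 mGal

12.9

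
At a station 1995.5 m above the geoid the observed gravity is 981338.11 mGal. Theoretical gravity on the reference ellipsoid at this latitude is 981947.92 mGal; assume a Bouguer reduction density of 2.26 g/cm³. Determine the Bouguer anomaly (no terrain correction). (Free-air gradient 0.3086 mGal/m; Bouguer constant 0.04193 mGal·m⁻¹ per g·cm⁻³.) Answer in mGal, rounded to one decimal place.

-183.1

Free-air correction = 0.3086 × 1995.5 = 615.81 mGal
Free-air anomaly = 981338.11 − 981947.92 + (615.81) = 6.00 mGal
Bouguer slab correction = 0.04193 × 2.26 × 1995.5 = 189.10 mGal
Simple Bouguer anomaly = 6.00 − (189.10) = -183.10 mGal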